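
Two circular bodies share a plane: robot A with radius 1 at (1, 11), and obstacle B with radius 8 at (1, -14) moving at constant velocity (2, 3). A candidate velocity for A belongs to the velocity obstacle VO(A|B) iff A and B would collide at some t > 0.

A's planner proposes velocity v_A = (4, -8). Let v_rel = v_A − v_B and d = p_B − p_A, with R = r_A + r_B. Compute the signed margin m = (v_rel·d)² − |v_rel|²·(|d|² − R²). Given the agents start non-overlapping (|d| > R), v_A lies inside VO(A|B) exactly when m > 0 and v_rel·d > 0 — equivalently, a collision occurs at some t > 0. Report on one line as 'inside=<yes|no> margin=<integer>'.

d = (0, -25),  |d|² = 625;  R = 1+8 = 9,  c = 625−9² = 544
v_rel = (2, -11),  |v_rel|² = 125;  v_rel·d = (2)·(0) + (-11)·(-25) = 275
125·t² − 550·t + 544 = 0  ⇒  m = 275² − 125·544 = 7625
m = 7625 > 0,  v_rel·d = 275 > 0  ⇒  inside

inside=yes margin=7625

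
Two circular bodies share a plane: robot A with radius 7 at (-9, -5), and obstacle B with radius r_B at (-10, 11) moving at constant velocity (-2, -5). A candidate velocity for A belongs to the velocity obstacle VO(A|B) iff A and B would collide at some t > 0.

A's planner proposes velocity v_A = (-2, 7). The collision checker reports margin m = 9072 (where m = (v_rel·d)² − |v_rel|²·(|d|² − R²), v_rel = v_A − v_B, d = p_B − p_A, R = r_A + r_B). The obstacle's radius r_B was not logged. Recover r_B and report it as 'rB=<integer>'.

m = 9072
d = (-1, 16);  v_rel = (0, 12),  |v_rel|² = 144
v_rel×d = (0)·(16) − (12)·(-1) = 12
since m = R²·144 − 12²:  R² = (144 + 9072) / 144 = 64
R = √64 = 8  ⇒  r_B = 8 − 7 = 1

rB=1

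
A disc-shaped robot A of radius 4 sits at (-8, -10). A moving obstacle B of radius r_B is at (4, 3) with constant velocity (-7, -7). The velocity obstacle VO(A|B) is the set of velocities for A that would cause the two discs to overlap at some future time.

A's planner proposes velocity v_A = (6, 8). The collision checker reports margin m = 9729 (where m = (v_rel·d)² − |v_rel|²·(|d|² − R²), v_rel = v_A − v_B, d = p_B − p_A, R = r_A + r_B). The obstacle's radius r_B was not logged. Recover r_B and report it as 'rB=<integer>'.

m = 9729
d = (12, 13);  v_rel = (13, 15),  |v_rel|² = 394
v_rel×d = (13)·(13) − (15)·(12) = -11
since m = R²·394 − (-11)²:  R² = (121 + 9729) / 394 = 25
R = √25 = 5  ⇒  r_B = 5 − 4 = 1

rB=1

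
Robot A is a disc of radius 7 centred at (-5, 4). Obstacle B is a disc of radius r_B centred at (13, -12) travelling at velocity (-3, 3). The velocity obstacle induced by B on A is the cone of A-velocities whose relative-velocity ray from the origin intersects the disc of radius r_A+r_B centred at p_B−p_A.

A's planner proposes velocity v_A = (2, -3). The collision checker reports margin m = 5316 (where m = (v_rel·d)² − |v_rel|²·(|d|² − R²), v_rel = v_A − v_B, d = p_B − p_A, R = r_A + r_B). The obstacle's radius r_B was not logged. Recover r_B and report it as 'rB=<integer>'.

m = 5316
d = (18, -16);  v_rel = (5, -6),  |v_rel|² = 61
v_rel×d = (5)·(-16) − (-6)·(18) = 28
since m = R²·61 − 28²:  R² = (784 + 5316) / 61 = 100
R = √100 = 10  ⇒  r_B = 10 − 7 = 3

rB=3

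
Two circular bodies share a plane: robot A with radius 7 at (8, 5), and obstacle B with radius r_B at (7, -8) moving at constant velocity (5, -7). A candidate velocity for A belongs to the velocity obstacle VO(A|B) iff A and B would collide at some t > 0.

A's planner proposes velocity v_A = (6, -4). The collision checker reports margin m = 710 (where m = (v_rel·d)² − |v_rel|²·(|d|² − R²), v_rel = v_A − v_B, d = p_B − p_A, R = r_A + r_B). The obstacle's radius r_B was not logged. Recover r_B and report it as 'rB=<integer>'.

m = 710
d = (-1, -13);  v_rel = (1, 3),  |v_rel|² = 10
v_rel×d = (1)·(-13) − (3)·(-1) = -10
since m = R²·10 − (-10)²:  R² = (100 + 710) / 10 = 81
R = √81 = 9  ⇒  r_B = 9 − 7 = 2

rB=2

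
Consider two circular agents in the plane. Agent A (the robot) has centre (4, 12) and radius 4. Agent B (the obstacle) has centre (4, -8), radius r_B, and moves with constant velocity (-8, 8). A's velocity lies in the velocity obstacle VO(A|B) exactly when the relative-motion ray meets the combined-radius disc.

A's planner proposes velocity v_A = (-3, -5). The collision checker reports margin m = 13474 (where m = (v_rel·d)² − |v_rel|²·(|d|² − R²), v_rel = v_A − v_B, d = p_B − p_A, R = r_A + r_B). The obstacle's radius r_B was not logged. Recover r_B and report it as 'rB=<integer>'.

m = 13474
d = (0, -20);  v_rel = (5, -13),  |v_rel|² = 194
v_rel×d = (5)·(-20) − (-13)·(0) = -100
since m = R²·194 − (-100)²:  R² = (10000 + 13474) / 194 = 121
R = √121 = 11  ⇒  r_B = 11 − 4 = 7

rB=7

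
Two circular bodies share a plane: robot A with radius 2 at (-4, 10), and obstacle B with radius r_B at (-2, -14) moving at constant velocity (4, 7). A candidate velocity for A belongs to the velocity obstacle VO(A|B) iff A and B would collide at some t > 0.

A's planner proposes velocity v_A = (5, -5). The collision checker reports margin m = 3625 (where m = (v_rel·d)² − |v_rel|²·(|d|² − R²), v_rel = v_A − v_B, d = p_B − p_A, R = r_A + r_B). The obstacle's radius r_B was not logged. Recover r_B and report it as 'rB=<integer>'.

m = 3625
d = (2, -24);  v_rel = (1, -12),  |v_rel|² = 145
v_rel×d = (1)·(-24) − (-12)·(2) = 0
since m = R²·145 − 0²:  R² = (0 + 3625) / 145 = 25
R = √25 = 5  ⇒  r_B = 5 − 2 = 3

rB=3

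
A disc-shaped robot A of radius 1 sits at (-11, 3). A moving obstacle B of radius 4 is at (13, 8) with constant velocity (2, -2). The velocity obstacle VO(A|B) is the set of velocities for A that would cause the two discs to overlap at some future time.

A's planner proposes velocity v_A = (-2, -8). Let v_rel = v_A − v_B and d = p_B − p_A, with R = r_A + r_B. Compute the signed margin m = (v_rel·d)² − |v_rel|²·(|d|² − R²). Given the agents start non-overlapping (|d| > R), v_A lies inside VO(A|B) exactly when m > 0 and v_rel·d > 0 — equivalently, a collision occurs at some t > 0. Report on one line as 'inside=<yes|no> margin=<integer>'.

d = (24, 5),  |d|² = 601;  R = 1+4 = 5,  c = 601−5² = 576
v_rel = (-4, -6),  |v_rel|² = 52;  v_rel·d = (-4)·(24) + (-6)·(5) = -126
52·t² + 252·t + 576 = 0  ⇒  m = (-126)² − 52·576 = -14076
m = -14076 < 0,  v_rel·d = -126 < 0  ⇒  outside

inside=no margin=-14076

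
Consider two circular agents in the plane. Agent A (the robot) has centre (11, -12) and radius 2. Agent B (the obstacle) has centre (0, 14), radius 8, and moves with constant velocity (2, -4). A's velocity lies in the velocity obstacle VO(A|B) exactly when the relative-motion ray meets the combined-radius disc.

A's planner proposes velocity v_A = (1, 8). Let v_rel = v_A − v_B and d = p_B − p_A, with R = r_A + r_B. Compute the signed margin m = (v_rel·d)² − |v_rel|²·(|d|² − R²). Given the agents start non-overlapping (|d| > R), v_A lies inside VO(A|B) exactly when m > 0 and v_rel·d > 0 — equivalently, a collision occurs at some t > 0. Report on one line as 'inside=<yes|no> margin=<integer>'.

d = (-11, 26),  |d|² = 797;  R = 2+8 = 10,  c = 797−10² = 697
v_rel = (-1, 12),  |v_rel|² = 145;  v_rel·d = (-1)·(-11) + (12)·(26) = 323
145·t² − 646·t + 697 = 0  ⇒  m = 323² − 145·697 = 3264
m = 3264 > 0,  v_rel·d = 323 > 0  ⇒  inside

inside=yes margin=3264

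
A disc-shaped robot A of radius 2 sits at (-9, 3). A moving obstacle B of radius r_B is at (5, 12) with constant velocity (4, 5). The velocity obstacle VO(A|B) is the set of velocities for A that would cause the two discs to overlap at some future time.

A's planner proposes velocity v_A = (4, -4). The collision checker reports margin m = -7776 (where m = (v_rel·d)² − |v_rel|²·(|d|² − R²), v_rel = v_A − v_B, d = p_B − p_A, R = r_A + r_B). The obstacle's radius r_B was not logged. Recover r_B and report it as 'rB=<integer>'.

m = -7776
d = (14, 9);  v_rel = (0, -9),  |v_rel|² = 81
v_rel×d = (0)·(9) − (-9)·(14) = 126
since m = R²·81 − 126²:  R² = (15876 + -7776) / 81 = 100
R = √100 = 10  ⇒  r_B = 10 − 2 = 8

rB=8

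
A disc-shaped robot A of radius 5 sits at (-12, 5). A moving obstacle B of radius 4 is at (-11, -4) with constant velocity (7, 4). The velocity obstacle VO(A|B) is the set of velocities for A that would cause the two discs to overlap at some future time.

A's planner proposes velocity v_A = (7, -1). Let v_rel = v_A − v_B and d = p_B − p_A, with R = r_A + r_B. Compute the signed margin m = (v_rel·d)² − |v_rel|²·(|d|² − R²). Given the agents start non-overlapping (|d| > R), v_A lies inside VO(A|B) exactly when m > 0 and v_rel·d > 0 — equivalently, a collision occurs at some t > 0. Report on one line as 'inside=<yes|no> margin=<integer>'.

d = (1, -9),  |d|² = 82;  R = 5+4 = 9,  c = 82−9² = 1
v_rel = (0, -5),  |v_rel|² = 25;  v_rel·d = (0)·(1) + (-5)·(-9) = 45
25·t² − 90·t + 1 = 0  ⇒  m = 45² − 25·1 = 2000
m = 2000 > 0,  v_rel·d = 45 > 0  ⇒  inside

inside=yes margin=2000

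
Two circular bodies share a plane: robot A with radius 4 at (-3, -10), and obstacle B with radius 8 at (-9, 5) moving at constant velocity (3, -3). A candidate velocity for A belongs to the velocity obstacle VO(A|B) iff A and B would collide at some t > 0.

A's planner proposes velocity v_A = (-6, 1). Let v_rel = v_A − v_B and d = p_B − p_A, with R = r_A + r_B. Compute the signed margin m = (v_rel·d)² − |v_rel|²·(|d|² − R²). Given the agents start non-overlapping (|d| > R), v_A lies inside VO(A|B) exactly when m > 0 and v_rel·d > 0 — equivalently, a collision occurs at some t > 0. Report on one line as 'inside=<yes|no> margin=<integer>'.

d = (-6, 15),  |d|² = 261;  R = 4+8 = 12,  c = 261−12² = 117
v_rel = (-9, 4),  |v_rel|² = 97;  v_rel·d = (-9)·(-6) + (4)·(15) = 114
97·t² − 228·t + 117 = 0  ⇒  m = 114² − 97·117 = 1647
m = 1647 > 0,  v_rel·d = 114 > 0  ⇒  inside

inside=yes margin=1647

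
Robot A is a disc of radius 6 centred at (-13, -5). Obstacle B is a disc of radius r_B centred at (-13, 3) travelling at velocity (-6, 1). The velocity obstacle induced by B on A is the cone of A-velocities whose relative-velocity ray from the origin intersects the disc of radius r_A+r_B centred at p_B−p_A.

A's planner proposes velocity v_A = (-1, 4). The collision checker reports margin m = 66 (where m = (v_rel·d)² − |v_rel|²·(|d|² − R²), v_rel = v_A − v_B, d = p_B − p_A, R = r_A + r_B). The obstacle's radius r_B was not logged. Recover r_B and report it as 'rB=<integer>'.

m = 66
d = (0, 8);  v_rel = (5, 3),  |v_rel|² = 34
v_rel×d = (5)·(8) − (3)·(0) = 40
since m = R²·34 − 40²:  R² = (1600 + 66) / 34 = 49
R = √49 = 7  ⇒  r_B = 7 − 6 = 1

rB=1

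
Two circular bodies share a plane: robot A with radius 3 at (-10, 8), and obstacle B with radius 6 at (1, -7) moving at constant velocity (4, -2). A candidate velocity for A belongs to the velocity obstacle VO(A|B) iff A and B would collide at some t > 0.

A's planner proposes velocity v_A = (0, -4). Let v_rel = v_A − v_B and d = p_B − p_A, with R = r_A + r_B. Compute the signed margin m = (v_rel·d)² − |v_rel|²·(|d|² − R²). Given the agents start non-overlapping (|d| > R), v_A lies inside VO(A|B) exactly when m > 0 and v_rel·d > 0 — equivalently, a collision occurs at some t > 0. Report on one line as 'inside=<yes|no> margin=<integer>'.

d = (11, -15),  |d|² = 346;  R = 3+6 = 9,  c = 346−9² = 265
v_rel = (-4, -2),  |v_rel|² = 20;  v_rel·d = (-4)·(11) + (-2)·(-15) = -14
20·t² + 28·t + 265 = 0  ⇒  m = (-14)² − 20·265 = -5104
m = -5104 < 0,  v_rel·d = -14 < 0  ⇒  outside

inside=no margin=-5104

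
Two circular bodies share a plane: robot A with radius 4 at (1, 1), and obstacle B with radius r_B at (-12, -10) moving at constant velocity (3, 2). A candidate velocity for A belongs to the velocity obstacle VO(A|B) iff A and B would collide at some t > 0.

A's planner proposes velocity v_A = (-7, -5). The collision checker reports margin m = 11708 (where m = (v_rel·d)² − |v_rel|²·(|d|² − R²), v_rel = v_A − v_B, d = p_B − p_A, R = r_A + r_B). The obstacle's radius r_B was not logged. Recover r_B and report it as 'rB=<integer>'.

m = 11708
d = (-13, -11);  v_rel = (-10, -7),  |v_rel|² = 149
v_rel×d = (-10)·(-11) − (-7)·(-13) = 19
since m = R²·149 − 19²:  R² = (361 + 11708) / 149 = 81
R = √81 = 9  ⇒  r_B = 9 − 4 = 5

rB=5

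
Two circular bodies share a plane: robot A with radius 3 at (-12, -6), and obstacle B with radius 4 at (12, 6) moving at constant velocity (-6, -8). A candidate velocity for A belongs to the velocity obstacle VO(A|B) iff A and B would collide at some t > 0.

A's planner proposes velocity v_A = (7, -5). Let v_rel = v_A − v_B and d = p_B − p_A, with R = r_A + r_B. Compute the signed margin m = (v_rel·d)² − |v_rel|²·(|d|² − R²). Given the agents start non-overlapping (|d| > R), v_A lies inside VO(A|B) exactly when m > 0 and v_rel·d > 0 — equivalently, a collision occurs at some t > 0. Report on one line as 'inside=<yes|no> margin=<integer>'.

d = (24, 12),  |d|² = 720;  R = 3+4 = 7,  c = 720−7² = 671
v_rel = (13, 3),  |v_rel|² = 178;  v_rel·d = (13)·(24) + (3)·(12) = 348
178·t² − 696·t + 671 = 0  ⇒  m = 348² − 178·671 = 1666
m = 1666 > 0,  v_rel·d = 348 > 0  ⇒  inside

inside=yes margin=1666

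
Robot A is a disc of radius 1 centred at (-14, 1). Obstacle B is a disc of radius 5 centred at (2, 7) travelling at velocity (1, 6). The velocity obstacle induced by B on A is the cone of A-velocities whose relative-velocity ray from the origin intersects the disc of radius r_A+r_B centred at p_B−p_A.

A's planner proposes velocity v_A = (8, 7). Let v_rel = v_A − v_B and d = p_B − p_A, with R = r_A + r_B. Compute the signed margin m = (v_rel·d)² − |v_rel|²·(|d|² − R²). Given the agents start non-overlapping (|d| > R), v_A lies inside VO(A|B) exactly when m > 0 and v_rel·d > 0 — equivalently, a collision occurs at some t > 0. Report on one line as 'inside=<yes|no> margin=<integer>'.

d = (16, 6),  |d|² = 292;  R = 1+5 = 6,  c = 292−6² = 256
v_rel = (7, 1),  |v_rel|² = 50;  v_rel·d = (7)·(16) + (1)·(6) = 118
50·t² − 236·t + 256 = 0  ⇒  m = 118² − 50·256 = 1124
m = 1124 > 0,  v_rel·d = 118 > 0  ⇒  inside

inside=yes margin=1124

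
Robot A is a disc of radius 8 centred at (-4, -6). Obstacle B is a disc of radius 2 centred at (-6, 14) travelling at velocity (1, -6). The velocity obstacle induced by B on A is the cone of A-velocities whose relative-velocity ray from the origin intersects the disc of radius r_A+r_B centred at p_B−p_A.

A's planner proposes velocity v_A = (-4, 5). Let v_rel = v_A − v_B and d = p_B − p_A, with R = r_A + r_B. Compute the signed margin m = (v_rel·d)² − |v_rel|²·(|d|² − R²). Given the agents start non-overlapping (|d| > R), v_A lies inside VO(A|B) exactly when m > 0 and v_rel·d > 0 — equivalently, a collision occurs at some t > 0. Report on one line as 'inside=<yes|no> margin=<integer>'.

d = (-2, 20),  |d|² = 404;  R = 8+2 = 10,  c = 404−10² = 304
v_rel = (-5, 11),  |v_rel|² = 146;  v_rel·d = (-5)·(-2) + (11)·(20) = 230
146·t² − 460·t + 304 = 0  ⇒  m = 230² − 146·304 = 8516
m = 8516 > 0,  v_rel·d = 230 > 0  ⇒  inside

inside=yes margin=8516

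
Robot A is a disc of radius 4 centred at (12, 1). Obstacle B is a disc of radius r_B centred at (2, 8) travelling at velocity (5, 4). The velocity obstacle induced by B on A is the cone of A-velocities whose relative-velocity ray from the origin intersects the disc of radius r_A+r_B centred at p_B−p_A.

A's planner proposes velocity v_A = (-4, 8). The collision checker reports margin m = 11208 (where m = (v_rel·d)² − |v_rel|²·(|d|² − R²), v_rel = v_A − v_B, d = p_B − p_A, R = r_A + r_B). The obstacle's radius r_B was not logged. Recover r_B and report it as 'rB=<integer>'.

m = 11208
d = (-10, 7);  v_rel = (-9, 4),  |v_rel|² = 97
v_rel×d = (-9)·(7) − (4)·(-10) = -23
since m = R²·97 − (-23)²:  R² = (529 + 11208) / 97 = 121
R = √121 = 11  ⇒  r_B = 11 − 4 = 7

rB=7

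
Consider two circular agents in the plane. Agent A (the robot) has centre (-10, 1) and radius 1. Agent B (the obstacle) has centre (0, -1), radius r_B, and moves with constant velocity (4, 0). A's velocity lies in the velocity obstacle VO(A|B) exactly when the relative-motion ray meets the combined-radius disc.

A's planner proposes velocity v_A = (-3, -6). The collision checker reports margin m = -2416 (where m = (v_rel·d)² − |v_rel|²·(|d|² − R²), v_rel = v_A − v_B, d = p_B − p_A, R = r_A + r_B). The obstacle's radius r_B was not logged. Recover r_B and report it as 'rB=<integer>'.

m = -2416
d = (10, -2);  v_rel = (-7, -6),  |v_rel|² = 85
v_rel×d = (-7)·(-2) − (-6)·(10) = 74
since m = R²·85 − 74²:  R² = (5476 + -2416) / 85 = 36
R = √36 = 6  ⇒  r_B = 6 − 1 = 5

rB=5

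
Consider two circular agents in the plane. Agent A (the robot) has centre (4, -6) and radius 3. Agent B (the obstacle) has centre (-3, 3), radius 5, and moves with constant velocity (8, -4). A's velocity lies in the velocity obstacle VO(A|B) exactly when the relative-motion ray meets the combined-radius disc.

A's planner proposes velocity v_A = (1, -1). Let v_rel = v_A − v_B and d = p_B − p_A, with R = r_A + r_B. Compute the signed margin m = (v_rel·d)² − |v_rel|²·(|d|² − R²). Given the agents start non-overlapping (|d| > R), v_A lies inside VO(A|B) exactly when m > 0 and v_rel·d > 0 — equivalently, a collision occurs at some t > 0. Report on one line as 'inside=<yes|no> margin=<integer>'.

d = (-7, 9),  |d|² = 130;  R = 3+5 = 8,  c = 130−8² = 66
v_rel = (-7, 3),  |v_rel|² = 58;  v_rel·d = (-7)·(-7) + (3)·(9) = 76
58·t² − 152·t + 66 = 0  ⇒  m = 76² − 58·66 = 1948
m = 1948 > 0,  v_rel·d = 76 > 0  ⇒  inside

inside=yes margin=1948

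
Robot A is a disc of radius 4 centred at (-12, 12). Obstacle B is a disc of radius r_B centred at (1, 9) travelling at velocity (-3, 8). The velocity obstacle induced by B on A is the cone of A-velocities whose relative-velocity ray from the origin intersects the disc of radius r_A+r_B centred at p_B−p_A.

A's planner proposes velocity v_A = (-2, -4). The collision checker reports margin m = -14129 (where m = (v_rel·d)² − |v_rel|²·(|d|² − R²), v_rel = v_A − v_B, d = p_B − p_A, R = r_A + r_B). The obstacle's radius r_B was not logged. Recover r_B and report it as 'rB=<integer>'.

m = -14129
d = (13, -3);  v_rel = (1, -12),  |v_rel|² = 145
v_rel×d = (1)·(-3) − (-12)·(13) = 153
since m = R²·145 − 153²:  R² = (23409 + -14129) / 145 = 64
R = √64 = 8  ⇒  r_B = 8 − 4 = 4

rB=4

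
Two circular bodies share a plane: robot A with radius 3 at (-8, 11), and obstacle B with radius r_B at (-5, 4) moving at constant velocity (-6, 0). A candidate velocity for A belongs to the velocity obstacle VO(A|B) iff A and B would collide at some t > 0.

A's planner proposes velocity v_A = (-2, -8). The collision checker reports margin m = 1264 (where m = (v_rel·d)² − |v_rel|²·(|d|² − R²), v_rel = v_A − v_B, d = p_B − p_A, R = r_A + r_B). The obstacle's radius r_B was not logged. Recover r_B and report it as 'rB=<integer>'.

m = 1264
d = (3, -7);  v_rel = (4, -8),  |v_rel|² = 80
v_rel×d = (4)·(-7) − (-8)·(3) = -4
since m = R²·80 − (-4)²:  R² = (16 + 1264) / 80 = 16
R = √16 = 4  ⇒  r_B = 4 − 3 = 1

rB=1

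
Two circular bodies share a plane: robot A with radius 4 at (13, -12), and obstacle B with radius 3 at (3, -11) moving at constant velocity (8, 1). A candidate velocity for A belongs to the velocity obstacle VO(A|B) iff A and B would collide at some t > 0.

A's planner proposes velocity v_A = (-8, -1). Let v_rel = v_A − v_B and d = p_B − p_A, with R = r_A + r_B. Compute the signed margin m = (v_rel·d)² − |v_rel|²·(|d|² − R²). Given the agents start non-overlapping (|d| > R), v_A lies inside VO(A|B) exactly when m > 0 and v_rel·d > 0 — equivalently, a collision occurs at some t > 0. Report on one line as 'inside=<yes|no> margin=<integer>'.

d = (-10, 1),  |d|² = 101;  R = 4+3 = 7,  c = 101−7² = 52
v_rel = (-16, -2),  |v_rel|² = 260;  v_rel·d = (-16)·(-10) + (-2)·(1) = 158
260·t² − 316·t + 52 = 0  ⇒  m = 158² − 260·52 = 11444
m = 11444 > 0,  v_rel·d = 158 > 0  ⇒  inside

inside=yes margin=11444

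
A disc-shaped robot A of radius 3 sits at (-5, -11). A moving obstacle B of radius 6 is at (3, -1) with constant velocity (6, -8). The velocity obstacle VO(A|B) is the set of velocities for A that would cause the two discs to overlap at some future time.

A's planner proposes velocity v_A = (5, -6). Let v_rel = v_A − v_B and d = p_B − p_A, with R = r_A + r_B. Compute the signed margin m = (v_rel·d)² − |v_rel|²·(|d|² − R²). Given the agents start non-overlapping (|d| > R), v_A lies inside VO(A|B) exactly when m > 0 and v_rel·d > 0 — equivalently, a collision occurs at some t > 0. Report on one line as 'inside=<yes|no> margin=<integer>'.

d = (8, 10),  |d|² = 164;  R = 3+6 = 9,  c = 164−9² = 83
v_rel = (-1, 2),  |v_rel|² = 5;  v_rel·d = (-1)·(8) + (2)·(10) = 12
5·t² − 24·t + 83 = 0  ⇒  m = 12² − 5·83 = -271
m = -271 < 0,  v_rel·d = 12 > 0  ⇒  outside

inside=no margin=-271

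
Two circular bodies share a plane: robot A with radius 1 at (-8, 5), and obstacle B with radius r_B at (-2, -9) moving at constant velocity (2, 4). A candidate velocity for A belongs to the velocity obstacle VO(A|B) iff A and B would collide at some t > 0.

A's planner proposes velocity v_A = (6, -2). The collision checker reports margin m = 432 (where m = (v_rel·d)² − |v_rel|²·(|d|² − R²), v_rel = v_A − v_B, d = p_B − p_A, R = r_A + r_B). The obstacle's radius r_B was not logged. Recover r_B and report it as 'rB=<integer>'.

m = 432
d = (6, -14);  v_rel = (4, -6),  |v_rel|² = 52
v_rel×d = (4)·(-14) − (-6)·(6) = -20
since m = R²·52 − (-20)²:  R² = (400 + 432) / 52 = 16
R = √16 = 4  ⇒  r_B = 4 − 1 = 3

rB=3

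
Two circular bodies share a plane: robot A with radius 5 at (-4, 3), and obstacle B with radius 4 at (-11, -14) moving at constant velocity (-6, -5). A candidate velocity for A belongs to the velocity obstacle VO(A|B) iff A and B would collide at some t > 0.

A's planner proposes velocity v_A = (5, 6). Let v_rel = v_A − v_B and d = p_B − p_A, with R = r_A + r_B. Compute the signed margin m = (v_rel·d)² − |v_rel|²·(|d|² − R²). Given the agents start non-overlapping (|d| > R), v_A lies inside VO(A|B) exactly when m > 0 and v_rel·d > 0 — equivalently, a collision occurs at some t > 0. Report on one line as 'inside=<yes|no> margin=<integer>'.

d = (-7, -17),  |d|² = 338;  R = 5+4 = 9,  c = 338−9² = 257
v_rel = (11, 11),  |v_rel|² = 242;  v_rel·d = (11)·(-7) + (11)·(-17) = -264
242·t² + 528·t + 257 = 0  ⇒  m = (-264)² − 242·257 = 7502
m = 7502 > 0,  v_rel·d = -264 < 0  ⇒  outside

inside=no margin=7502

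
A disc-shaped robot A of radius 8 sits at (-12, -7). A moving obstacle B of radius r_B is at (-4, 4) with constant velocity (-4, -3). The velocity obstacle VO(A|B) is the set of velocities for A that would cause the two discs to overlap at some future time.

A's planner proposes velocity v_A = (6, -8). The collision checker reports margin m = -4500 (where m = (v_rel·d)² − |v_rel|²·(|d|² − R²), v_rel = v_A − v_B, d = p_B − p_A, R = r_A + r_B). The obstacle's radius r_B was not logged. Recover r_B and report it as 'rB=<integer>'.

m = -4500
d = (8, 11);  v_rel = (10, -5),  |v_rel|² = 125
v_rel×d = (10)·(11) − (-5)·(8) = 150
since m = R²·125 − 150²:  R² = (22500 + -4500) / 125 = 144
R = √144 = 12  ⇒  r_B = 12 − 8 = 4

rB=4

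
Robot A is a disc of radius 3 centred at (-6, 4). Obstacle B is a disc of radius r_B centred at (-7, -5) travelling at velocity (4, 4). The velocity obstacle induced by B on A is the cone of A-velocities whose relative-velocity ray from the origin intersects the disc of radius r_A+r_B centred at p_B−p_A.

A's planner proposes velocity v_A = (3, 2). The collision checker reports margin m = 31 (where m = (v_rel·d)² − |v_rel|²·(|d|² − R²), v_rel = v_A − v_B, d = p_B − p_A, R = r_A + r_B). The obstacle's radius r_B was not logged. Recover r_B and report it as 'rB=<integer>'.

m = 31
d = (-1, -9);  v_rel = (-1, -2),  |v_rel|² = 5
v_rel×d = (-1)·(-9) − (-2)·(-1) = 7
since m = R²·5 − 7²:  R² = (49 + 31) / 5 = 16
R = √16 = 4  ⇒  r_B = 4 − 3 = 1

rB=1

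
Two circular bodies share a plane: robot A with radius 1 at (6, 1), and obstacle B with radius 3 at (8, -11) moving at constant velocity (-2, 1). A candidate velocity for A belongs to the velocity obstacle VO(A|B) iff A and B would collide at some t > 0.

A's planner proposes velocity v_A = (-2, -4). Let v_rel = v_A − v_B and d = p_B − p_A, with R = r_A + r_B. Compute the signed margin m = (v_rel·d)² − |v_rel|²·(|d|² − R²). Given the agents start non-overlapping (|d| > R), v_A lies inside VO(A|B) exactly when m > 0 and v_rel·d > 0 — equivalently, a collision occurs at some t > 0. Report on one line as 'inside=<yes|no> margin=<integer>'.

d = (2, -12),  |d|² = 148;  R = 1+3 = 4,  c = 148−4² = 132
v_rel = (0, -5),  |v_rel|² = 25;  v_rel·d = (0)·(2) + (-5)·(-12) = 60
25·t² − 120·t + 132 = 0  ⇒  m = 60² − 25·132 = 300
m = 300 > 0,  v_rel·d = 60 > 0  ⇒  inside

inside=yes margin=300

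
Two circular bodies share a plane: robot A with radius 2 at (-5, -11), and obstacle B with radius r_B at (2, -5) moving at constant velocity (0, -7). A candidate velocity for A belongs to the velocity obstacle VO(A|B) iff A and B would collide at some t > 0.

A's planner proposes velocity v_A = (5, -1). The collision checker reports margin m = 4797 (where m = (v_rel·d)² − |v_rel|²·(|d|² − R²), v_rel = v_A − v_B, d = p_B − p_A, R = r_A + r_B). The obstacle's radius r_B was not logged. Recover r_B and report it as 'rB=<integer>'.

m = 4797
d = (7, 6);  v_rel = (5, 6),  |v_rel|² = 61
v_rel×d = (5)·(6) − (6)·(7) = -12
since m = R²·61 − (-12)²:  R² = (144 + 4797) / 61 = 81
R = √81 = 9  ⇒  r_B = 9 − 2 = 7

rB=7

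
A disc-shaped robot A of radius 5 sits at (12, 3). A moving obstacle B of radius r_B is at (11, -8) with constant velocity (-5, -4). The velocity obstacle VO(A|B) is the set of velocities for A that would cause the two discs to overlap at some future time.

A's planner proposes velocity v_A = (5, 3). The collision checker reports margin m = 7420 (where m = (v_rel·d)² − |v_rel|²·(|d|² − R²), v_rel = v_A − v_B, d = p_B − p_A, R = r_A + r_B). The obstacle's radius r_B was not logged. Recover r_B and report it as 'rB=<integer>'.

m = 7420
d = (-1, -11);  v_rel = (10, 7),  |v_rel|² = 149
v_rel×d = (10)·(-11) − (7)·(-1) = -103
since m = R²·149 − (-103)²:  R² = (10609 + 7420) / 149 = 121
R = √121 = 11  ⇒  r_B = 11 − 5 = 6

rB=6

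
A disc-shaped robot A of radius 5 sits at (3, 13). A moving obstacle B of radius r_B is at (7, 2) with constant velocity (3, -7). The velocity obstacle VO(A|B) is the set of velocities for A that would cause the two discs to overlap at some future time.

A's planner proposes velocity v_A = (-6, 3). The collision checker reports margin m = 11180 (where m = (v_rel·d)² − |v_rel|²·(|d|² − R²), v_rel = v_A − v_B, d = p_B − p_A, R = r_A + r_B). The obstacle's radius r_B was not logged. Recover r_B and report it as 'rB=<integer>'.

m = 11180
d = (4, -11);  v_rel = (-9, 10),  |v_rel|² = 181
v_rel×d = (-9)·(-11) − (10)·(4) = 59
since m = R²·181 − 59²:  R² = (3481 + 11180) / 181 = 81
R = √81 = 9  ⇒  r_B = 9 − 5 = 4

rB=4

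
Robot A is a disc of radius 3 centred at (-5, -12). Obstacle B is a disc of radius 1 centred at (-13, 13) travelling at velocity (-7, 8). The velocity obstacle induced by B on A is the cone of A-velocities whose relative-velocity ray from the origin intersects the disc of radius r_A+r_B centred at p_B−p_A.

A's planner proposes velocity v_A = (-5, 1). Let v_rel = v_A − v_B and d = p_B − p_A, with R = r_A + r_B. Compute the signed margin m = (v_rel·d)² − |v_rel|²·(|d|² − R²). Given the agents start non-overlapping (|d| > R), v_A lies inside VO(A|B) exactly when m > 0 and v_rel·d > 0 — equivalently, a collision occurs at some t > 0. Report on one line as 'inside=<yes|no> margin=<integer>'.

d = (-8, 25),  |d|² = 689;  R = 3+1 = 4,  c = 689−4² = 673
v_rel = (2, -7),  |v_rel|² = 53;  v_rel·d = (2)·(-8) + (-7)·(25) = -191
53·t² + 382·t + 673 = 0  ⇒  m = (-191)² − 53·673 = 812
m = 812 > 0,  v_rel·d = -191 < 0  ⇒  outside

inside=no margin=812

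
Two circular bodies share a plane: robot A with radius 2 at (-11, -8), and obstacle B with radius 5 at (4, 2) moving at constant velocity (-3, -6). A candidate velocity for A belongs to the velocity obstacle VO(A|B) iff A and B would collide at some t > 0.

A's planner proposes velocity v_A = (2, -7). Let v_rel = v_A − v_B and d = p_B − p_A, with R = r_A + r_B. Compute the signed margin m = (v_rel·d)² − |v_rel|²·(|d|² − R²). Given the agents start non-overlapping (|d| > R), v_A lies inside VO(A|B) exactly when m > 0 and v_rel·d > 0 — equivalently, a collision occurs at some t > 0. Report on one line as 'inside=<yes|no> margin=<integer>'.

d = (15, 10),  |d|² = 325;  R = 2+5 = 7,  c = 325−7² = 276
v_rel = (5, -1),  |v_rel|² = 26;  v_rel·d = (5)·(15) + (-1)·(10) = 65
26·t² − 130·t + 276 = 0  ⇒  m = 65² − 26·276 = -2951
m = -2951 < 0,  v_rel·d = 65 > 0  ⇒  outside

inside=no margin=-2951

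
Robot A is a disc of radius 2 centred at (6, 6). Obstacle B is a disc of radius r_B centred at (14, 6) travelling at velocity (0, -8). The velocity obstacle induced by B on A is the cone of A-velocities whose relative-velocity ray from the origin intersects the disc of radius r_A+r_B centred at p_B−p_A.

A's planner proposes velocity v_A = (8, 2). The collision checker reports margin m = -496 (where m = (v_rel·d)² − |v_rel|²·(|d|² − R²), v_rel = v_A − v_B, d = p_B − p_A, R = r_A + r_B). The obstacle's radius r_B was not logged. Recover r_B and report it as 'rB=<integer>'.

m = -496
d = (8, 0);  v_rel = (8, 10),  |v_rel|² = 164
v_rel×d = (8)·(0) − (10)·(8) = -80
since m = R²·164 − (-80)²:  R² = (6400 + -496) / 164 = 36
R = √36 = 6  ⇒  r_B = 6 − 2 = 4

rB=4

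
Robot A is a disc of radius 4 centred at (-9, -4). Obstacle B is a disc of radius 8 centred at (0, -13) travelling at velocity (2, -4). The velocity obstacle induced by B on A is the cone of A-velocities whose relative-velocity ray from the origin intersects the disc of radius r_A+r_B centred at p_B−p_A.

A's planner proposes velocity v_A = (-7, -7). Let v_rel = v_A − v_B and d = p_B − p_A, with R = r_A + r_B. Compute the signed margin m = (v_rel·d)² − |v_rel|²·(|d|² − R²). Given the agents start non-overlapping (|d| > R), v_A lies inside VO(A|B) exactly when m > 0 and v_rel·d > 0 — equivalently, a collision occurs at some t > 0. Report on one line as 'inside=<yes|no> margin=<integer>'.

d = (9, -9),  |d|² = 162;  R = 4+8 = 12,  c = 162−12² = 18
v_rel = (-9, -3),  |v_rel|² = 90;  v_rel·d = (-9)·(9) + (-3)·(-9) = -54
90·t² + 108·t + 18 = 0  ⇒  m = (-54)² − 90·18 = 1296
m = 1296 > 0,  v_rel·d = -54 < 0  ⇒  outside

inside=no margin=1296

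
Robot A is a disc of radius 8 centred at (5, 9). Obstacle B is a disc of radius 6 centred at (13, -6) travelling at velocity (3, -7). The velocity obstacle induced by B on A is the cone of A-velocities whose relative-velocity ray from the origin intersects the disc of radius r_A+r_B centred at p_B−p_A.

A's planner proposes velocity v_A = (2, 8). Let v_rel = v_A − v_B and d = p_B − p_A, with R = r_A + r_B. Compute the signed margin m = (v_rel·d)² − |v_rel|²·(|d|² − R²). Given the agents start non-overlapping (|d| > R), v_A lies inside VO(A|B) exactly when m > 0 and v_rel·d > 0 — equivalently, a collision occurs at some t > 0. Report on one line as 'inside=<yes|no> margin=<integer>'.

d = (8, -15),  |d|² = 289;  R = 8+6 = 14,  c = 289−14² = 93
v_rel = (-1, 15),  |v_rel|² = 226;  v_rel·d = (-1)·(8) + (15)·(-15) = -233
226·t² + 466·t + 93 = 0  ⇒  m = (-233)² − 226·93 = 33271
m = 33271 > 0,  v_rel·d = -233 < 0  ⇒  outside

inside=no margin=33271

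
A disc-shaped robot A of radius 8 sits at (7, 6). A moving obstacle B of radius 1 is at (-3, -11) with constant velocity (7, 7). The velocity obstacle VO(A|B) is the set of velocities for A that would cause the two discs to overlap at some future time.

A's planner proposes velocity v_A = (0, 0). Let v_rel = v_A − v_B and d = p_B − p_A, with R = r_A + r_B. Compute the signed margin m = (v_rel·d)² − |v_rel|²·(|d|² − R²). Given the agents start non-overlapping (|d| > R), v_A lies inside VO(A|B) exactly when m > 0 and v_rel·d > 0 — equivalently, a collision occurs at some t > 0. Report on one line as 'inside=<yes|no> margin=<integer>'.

d = (-10, -17),  |d|² = 389;  R = 8+1 = 9,  c = 389−9² = 308
v_rel = (-7, -7),  |v_rel|² = 98;  v_rel·d = (-7)·(-10) + (-7)·(-17) = 189
98·t² − 378·t + 308 = 0  ⇒  m = 189² − 98·308 = 5537
m = 5537 > 0,  v_rel·d = 189 > 0  ⇒  inside

inside=yes margin=5537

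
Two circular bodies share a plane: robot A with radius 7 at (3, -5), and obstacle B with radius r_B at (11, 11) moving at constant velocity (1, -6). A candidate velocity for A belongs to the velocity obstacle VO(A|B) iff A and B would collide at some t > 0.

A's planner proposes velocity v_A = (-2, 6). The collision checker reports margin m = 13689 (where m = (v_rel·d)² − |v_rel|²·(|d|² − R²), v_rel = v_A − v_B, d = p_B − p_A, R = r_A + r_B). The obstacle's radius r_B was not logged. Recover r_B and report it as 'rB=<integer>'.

m = 13689
d = (8, 16);  v_rel = (-3, 12),  |v_rel|² = 153
v_rel×d = (-3)·(16) − (12)·(8) = -144
since m = R²·153 − (-144)²:  R² = (20736 + 13689) / 153 = 225
R = √225 = 15  ⇒  r_B = 15 − 7 = 8

rB=8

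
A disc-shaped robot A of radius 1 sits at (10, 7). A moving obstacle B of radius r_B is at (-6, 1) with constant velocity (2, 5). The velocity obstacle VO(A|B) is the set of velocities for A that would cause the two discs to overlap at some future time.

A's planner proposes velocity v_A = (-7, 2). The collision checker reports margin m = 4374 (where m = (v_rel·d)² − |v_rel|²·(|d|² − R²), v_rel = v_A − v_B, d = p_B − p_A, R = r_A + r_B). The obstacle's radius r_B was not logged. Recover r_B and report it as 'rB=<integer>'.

m = 4374
d = (-16, -6);  v_rel = (-9, -3),  |v_rel|² = 90
v_rel×d = (-9)·(-6) − (-3)·(-16) = 6
since m = R²·90 − 6²:  R² = (36 + 4374) / 90 = 49
R = √49 = 7  ⇒  r_B = 7 − 1 = 6

rB=6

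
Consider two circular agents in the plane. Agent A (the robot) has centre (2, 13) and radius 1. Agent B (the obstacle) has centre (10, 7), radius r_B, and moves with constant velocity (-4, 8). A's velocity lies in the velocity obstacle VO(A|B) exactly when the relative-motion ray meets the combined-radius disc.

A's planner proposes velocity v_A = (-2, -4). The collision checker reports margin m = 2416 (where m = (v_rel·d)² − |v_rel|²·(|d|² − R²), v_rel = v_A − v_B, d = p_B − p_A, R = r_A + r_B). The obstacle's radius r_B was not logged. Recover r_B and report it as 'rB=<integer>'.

m = 2416
d = (8, -6);  v_rel = (2, -12),  |v_rel|² = 148
v_rel×d = (2)·(-6) − (-12)·(8) = 84
since m = R²·148 − 84²:  R² = (7056 + 2416) / 148 = 64
R = √64 = 8  ⇒  r_B = 8 − 1 = 7

rB=7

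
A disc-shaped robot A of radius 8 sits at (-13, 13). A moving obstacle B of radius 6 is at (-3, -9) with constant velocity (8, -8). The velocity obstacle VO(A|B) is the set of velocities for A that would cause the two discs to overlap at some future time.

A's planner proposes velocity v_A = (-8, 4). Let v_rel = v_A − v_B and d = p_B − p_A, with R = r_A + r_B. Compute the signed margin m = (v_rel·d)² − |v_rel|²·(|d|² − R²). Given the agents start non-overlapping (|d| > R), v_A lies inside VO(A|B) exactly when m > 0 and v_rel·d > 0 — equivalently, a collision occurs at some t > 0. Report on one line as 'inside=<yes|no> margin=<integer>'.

d = (10, -22),  |d|² = 584;  R = 8+6 = 14,  c = 584−14² = 388
v_rel = (-16, 12),  |v_rel|² = 400;  v_rel·d = (-16)·(10) + (12)·(-22) = -424
400·t² + 848·t + 388 = 0  ⇒  m = (-424)² − 400·388 = 24576
m = 24576 > 0,  v_rel·d = -424 < 0  ⇒  outside

inside=no margin=24576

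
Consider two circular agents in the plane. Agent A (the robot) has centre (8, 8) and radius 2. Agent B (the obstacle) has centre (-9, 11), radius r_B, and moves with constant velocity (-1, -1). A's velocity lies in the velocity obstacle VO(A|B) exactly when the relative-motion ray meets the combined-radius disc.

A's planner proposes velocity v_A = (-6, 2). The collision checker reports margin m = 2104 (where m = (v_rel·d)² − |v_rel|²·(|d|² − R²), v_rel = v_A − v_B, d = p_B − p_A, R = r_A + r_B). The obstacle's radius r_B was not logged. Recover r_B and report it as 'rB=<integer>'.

m = 2104
d = (-17, 3);  v_rel = (-5, 3),  |v_rel|² = 34
v_rel×d = (-5)·(3) − (3)·(-17) = 36
since m = R²·34 − 36²:  R² = (1296 + 2104) / 34 = 100
R = √100 = 10  ⇒  r_B = 10 − 2 = 8

rB=8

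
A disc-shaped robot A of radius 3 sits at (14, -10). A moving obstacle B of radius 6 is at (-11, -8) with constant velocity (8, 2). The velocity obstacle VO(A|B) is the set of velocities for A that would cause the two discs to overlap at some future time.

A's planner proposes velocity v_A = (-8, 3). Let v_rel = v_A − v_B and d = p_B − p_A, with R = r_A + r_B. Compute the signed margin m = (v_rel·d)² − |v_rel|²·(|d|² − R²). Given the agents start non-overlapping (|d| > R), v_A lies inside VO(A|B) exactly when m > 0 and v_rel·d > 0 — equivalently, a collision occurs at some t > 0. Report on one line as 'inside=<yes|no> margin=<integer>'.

d = (-25, 2),  |d|² = 629;  R = 3+6 = 9,  c = 629−9² = 548
v_rel = (-16, 1),  |v_rel|² = 257;  v_rel·d = (-16)·(-25) + (1)·(2) = 402
257·t² − 804·t + 548 = 0  ⇒  m = 402² − 257·548 = 20768
m = 20768 > 0,  v_rel·d = 402 > 0  ⇒  inside

inside=yes margin=20768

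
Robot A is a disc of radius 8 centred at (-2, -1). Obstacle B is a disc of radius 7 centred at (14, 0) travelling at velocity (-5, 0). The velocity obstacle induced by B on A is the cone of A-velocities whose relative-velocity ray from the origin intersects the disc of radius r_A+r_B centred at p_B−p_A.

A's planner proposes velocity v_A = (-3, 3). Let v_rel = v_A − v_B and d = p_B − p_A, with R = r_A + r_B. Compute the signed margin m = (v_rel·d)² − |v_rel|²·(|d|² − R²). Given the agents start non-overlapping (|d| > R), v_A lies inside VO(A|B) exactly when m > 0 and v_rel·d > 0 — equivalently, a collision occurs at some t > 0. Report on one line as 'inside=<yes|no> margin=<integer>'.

d = (16, 1),  |d|² = 257;  R = 8+7 = 15,  c = 257−15² = 32
v_rel = (2, 3),  |v_rel|² = 13;  v_rel·d = (2)·(16) + (3)·(1) = 35
13·t² − 70·t + 32 = 0  ⇒  m = 35² − 13·32 = 809
m = 809 > 0,  v_rel·d = 35 > 0  ⇒  inside

inside=yes margin=809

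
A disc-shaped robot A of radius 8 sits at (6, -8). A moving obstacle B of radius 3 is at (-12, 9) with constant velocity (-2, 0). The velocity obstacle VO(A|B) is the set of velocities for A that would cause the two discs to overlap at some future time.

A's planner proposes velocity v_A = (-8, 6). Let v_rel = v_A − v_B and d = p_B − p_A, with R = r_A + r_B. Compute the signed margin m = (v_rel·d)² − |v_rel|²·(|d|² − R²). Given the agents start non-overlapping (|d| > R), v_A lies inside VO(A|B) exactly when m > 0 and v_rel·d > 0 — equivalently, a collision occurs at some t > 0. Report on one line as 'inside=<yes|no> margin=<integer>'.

d = (-18, 17),  |d|² = 613;  R = 8+3 = 11,  c = 613−11² = 492
v_rel = (-6, 6),  |v_rel|² = 72;  v_rel·d = (-6)·(-18) + (6)·(17) = 210
72·t² − 420·t + 492 = 0  ⇒  m = 210² − 72·492 = 8676
m = 8676 > 0,  v_rel·d = 210 > 0  ⇒  inside

inside=yes margin=8676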